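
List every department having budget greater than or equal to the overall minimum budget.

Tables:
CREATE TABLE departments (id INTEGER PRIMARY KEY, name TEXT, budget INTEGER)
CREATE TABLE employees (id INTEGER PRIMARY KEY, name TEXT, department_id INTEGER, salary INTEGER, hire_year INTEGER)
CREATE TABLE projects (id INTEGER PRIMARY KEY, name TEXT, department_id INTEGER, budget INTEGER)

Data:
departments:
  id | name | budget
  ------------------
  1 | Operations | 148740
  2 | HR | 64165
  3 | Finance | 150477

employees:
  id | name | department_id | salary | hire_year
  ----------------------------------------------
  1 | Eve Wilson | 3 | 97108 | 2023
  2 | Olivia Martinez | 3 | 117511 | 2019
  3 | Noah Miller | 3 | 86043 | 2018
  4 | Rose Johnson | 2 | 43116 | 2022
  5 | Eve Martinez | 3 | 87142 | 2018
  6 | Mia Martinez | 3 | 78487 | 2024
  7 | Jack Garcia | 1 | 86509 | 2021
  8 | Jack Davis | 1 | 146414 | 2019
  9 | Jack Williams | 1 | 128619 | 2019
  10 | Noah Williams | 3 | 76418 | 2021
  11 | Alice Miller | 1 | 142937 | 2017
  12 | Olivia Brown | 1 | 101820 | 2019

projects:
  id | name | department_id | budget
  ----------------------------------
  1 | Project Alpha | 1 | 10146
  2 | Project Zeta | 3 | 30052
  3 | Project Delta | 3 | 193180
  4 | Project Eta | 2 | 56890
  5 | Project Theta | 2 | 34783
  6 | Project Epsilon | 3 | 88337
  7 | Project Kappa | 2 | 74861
SELECT name, budget FROM departments WHERE budget >= (SELECT MIN(budget) FROM departments)

Execution result:
name | budget
Operations | 148740
HR | 64165
Finance | 150477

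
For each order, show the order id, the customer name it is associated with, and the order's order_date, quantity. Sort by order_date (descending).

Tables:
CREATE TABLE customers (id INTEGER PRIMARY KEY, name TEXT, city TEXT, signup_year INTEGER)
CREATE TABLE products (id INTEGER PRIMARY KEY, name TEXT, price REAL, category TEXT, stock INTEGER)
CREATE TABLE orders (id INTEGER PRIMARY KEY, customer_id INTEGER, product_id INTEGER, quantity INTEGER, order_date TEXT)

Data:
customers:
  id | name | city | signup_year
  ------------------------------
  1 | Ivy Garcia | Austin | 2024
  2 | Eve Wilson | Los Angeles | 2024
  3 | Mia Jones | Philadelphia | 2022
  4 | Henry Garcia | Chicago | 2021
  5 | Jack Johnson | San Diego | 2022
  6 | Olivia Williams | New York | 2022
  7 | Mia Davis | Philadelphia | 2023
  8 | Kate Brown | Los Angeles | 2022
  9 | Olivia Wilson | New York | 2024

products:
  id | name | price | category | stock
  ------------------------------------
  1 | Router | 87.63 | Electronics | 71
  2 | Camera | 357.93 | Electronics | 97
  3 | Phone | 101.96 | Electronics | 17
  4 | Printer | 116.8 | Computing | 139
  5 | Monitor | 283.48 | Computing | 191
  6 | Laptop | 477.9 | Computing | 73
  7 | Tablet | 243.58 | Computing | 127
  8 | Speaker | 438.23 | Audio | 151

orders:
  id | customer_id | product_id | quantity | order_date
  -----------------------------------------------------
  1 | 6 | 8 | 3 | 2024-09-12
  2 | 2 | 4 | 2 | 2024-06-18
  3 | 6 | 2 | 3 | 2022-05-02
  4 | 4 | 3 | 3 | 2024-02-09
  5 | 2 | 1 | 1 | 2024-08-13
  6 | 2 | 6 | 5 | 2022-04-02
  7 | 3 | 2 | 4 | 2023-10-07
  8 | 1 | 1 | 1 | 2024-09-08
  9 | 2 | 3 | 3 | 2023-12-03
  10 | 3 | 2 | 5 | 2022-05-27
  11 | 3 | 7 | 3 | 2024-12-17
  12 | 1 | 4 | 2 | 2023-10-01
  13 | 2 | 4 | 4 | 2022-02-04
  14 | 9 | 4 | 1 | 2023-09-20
SELECT c.id, p.name AS customer, c.order_date, c.quantity FROM orders c JOIN customers p ON c.customer_id = p.id ORDER BY c.order_date DESC

Execution result:
id | customer | order_date | quantity
11 | Mia Jones | 2024-12-17 | 3
1 | Olivia Williams | 2024-09-12 | 3
8 | Ivy Garcia | 2024-09-08 | 1
5 | Eve Wilson | 2024-08-13 | 1
2 | Eve Wilson | 2024-06-18 | 2
4 | Henry Garcia | 2024-02-09 | 3
9 | Eve Wilson | 2023-12-03 | 3
7 | Mia Jones | 2023-10-07 | 4
12 | Ivy Garcia | 2023-10-01 | 2
14 | Olivia Wilson | 2023-09-20 | 1
10 | Mia Jones | 2022-05-27 | 5
3 | Olivia Williams | 2022-05-02 | 3
6 | Eve Wilson | 2022-04-02 | 5
13 | Eve Wilson | 2022-02-04 | 4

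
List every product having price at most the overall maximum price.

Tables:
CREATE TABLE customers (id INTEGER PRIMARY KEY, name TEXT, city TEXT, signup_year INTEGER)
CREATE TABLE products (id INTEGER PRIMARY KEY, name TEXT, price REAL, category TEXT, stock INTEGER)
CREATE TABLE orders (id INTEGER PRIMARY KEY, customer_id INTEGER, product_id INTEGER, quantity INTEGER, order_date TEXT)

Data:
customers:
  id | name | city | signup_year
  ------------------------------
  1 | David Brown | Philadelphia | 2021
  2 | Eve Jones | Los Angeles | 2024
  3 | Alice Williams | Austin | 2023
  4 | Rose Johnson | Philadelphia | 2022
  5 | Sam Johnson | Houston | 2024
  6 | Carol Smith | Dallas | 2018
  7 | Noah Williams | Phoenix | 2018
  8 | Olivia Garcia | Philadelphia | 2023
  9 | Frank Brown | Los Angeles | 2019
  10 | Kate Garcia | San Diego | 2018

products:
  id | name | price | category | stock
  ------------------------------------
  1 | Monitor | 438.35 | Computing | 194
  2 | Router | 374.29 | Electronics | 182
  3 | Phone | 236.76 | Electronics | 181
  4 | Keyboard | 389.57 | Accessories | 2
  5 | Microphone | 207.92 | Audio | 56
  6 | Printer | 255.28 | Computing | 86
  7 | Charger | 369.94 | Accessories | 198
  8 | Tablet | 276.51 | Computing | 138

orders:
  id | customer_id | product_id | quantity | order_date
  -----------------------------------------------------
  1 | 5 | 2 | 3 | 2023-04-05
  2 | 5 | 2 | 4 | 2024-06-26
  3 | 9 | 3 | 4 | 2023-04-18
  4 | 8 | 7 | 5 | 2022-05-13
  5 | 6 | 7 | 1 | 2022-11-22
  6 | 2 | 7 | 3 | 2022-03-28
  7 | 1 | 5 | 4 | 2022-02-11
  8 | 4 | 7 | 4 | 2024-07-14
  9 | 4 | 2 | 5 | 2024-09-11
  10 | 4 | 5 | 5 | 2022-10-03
SELECT name, price FROM products WHERE price <= (SELECT MAX(price) FROM products)

Execution result:
name | price
Monitor | 438.35
Router | 374.29
Phone | 236.76
Keyboard | 389.57
Microphone | 207.92
Printer | 255.28
Charger | 369.94
Tablet | 276.51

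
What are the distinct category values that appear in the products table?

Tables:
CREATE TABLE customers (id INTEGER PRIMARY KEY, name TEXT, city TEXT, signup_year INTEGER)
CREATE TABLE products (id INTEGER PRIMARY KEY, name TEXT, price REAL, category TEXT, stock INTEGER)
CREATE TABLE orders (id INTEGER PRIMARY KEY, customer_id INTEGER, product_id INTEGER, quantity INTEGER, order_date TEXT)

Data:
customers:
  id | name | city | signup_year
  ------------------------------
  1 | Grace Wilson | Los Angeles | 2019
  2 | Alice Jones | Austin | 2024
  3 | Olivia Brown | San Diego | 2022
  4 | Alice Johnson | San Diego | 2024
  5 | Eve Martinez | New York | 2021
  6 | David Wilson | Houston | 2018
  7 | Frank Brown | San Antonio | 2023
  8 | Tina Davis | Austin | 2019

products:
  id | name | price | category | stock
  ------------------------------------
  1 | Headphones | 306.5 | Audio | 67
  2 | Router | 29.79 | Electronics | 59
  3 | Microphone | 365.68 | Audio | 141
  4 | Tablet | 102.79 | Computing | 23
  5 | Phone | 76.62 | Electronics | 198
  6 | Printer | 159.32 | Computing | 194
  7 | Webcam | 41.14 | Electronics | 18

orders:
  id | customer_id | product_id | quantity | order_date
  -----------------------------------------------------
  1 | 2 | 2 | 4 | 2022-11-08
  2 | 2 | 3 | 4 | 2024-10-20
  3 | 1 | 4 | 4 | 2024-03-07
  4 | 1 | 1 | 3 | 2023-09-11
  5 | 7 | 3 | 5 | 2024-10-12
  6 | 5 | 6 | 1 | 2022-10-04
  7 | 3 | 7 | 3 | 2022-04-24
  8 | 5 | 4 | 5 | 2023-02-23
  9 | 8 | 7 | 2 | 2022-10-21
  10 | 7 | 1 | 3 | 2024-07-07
SELECT DISTINCT category FROM products

Execution result:
category
Audio
Electronics
Computing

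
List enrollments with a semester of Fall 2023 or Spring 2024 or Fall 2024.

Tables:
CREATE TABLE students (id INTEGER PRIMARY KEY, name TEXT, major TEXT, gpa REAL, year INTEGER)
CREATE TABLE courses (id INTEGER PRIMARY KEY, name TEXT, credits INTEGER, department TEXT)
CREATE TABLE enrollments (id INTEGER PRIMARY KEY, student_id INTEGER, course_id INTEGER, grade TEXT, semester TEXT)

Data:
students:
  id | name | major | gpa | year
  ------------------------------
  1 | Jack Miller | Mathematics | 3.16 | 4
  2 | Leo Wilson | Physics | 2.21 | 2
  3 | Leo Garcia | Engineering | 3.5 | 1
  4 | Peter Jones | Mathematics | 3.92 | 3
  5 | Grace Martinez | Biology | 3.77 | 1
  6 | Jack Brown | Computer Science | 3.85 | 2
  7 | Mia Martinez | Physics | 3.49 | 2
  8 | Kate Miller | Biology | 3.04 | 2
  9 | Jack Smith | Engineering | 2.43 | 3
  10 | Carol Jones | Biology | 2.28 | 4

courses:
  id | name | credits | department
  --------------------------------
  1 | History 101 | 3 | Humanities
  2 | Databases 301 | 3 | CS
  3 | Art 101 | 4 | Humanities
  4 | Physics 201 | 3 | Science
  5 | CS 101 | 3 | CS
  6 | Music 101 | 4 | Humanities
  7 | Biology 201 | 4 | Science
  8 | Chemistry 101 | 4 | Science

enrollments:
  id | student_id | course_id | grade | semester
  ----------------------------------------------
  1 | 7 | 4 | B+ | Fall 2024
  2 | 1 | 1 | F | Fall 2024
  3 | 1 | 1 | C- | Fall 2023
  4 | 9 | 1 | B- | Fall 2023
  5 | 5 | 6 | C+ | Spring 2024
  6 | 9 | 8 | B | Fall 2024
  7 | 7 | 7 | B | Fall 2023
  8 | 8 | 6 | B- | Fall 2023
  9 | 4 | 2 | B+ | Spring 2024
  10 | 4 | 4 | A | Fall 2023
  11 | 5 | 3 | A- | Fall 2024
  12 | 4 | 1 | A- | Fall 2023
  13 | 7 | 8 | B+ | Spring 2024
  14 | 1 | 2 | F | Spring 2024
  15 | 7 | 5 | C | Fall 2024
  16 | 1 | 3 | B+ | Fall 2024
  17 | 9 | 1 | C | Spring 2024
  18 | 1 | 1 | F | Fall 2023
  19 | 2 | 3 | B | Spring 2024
SELECT id, semester FROM enrollments WHERE semester IN ('Fall 2023', 'Spring 2024', 'Fall 2024')

Execution result:
id | semester
1 | Fall 2024
2 | Fall 2024
3 | Fall 2023
4 | Fall 2023
5 | Spring 2024
6 | Fall 2024
7 | Fall 2023
8 | Fall 2023
9 | Spring 2024
10 | Fall 2023
11 | Fall 2024
12 | Fall 2023
13 | Spring 2024
14 | Spring 2024
15 | Fall 2024
16 | Fall 2024
17 | Spring 2024
18 | Fall 2023
19 | Spring 2024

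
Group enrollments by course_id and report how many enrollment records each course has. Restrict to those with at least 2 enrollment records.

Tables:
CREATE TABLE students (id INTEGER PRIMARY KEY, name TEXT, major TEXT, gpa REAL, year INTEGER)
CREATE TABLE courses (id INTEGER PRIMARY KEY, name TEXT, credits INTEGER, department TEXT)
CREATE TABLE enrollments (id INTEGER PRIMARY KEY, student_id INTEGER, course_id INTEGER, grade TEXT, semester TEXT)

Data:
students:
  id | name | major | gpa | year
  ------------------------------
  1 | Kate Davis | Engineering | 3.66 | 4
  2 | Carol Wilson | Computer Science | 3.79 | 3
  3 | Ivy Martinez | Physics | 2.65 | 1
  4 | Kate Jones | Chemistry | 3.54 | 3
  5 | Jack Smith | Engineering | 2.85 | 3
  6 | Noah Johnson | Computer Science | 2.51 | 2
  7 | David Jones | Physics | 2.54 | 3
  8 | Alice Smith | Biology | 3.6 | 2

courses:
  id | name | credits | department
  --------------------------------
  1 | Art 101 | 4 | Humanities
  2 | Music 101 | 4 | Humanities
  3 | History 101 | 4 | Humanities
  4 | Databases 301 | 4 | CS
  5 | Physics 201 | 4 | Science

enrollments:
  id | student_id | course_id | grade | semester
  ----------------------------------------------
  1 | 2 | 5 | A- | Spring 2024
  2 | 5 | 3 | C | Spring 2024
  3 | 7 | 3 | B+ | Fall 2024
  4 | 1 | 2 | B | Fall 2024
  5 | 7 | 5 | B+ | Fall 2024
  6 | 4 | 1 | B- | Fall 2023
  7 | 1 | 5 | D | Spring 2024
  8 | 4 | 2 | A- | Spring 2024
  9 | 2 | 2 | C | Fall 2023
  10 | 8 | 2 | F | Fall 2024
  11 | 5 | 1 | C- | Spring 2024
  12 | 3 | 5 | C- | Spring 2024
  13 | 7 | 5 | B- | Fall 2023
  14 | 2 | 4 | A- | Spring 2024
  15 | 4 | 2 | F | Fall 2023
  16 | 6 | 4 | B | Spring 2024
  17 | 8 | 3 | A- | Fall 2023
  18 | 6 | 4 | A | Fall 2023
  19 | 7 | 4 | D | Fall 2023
SELECT course_id, COUNT(*) AS enrollment_count FROM enrollments GROUP BY course_id HAVING COUNT(*) >= 2

Execution result:
course_id | enrollment_count
1 | 2
2 | 5
3 | 3
4 | 4
5 | 5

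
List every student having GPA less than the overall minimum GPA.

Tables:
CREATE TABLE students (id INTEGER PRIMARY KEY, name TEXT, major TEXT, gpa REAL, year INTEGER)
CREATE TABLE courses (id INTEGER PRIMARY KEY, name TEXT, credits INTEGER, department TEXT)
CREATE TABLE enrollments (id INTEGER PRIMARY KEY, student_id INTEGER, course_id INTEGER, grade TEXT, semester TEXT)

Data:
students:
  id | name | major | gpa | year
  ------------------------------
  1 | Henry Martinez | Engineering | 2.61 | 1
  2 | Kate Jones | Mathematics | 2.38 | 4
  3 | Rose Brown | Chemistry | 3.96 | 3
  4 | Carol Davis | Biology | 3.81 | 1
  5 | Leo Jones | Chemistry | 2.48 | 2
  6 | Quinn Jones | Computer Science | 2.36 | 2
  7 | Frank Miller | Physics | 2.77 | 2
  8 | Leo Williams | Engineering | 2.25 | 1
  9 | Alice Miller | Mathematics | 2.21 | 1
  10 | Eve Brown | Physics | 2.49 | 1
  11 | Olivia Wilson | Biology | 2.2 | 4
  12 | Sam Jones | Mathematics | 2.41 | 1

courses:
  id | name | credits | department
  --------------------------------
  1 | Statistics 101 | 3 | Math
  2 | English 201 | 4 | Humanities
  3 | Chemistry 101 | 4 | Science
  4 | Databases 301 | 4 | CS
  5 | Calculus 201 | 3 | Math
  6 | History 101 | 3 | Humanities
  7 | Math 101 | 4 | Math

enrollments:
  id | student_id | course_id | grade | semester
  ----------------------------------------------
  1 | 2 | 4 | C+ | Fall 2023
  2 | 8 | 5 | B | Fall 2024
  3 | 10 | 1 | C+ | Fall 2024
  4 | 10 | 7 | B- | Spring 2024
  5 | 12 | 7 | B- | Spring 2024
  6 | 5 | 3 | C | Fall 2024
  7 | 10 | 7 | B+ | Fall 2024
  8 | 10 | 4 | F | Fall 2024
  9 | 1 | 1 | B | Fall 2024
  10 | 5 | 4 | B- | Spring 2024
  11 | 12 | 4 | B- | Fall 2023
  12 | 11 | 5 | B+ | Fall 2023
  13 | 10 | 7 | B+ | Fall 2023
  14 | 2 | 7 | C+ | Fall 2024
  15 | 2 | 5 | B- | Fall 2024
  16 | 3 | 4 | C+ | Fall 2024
SELECT name, gpa FROM students WHERE gpa < (SELECT MIN(gpa) FROM students)

Execution result:
(no rows)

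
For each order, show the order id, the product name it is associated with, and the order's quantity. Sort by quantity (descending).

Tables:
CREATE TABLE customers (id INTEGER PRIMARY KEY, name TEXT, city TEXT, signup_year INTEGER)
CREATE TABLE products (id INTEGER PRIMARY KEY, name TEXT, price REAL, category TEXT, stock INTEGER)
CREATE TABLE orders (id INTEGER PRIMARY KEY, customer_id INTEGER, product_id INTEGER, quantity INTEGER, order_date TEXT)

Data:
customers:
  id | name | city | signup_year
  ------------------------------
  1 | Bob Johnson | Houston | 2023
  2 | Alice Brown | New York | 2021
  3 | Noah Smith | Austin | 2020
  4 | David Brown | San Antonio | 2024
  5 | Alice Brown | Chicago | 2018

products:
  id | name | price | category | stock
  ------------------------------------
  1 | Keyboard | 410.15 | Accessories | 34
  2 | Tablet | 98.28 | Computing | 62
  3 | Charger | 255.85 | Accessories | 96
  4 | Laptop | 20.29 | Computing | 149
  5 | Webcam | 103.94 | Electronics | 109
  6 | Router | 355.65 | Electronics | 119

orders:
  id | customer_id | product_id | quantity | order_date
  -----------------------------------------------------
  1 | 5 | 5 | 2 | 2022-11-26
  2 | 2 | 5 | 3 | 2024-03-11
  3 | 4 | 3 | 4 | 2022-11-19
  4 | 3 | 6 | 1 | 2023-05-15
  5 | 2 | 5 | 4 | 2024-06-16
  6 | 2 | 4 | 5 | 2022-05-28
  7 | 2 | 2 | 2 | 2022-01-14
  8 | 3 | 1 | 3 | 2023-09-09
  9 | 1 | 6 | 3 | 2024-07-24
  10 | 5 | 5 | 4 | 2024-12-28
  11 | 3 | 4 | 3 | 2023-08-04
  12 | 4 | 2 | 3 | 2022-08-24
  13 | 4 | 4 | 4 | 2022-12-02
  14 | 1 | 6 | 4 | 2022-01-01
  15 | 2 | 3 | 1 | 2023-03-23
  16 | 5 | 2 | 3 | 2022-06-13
SELECT c.id, p.name AS product, c.quantity FROM orders c JOIN products p ON c.product_id = p.id ORDER BY c.quantity DESC

Execution result:
id | product | quantity
6 | Laptop | 5
3 | Charger | 4
5 | Webcam | 4
10 | Webcam | 4
13 | Laptop | 4
14 | Router | 4
2 | Webcam | 3
8 | Keyboard | 3
9 | Router | 3
11 | Laptop | 3
12 | Tablet | 3
16 | Tablet | 3
1 | Webcam | 2
7 | Tablet | 2
4 | Router | 1
15 | Charger | 1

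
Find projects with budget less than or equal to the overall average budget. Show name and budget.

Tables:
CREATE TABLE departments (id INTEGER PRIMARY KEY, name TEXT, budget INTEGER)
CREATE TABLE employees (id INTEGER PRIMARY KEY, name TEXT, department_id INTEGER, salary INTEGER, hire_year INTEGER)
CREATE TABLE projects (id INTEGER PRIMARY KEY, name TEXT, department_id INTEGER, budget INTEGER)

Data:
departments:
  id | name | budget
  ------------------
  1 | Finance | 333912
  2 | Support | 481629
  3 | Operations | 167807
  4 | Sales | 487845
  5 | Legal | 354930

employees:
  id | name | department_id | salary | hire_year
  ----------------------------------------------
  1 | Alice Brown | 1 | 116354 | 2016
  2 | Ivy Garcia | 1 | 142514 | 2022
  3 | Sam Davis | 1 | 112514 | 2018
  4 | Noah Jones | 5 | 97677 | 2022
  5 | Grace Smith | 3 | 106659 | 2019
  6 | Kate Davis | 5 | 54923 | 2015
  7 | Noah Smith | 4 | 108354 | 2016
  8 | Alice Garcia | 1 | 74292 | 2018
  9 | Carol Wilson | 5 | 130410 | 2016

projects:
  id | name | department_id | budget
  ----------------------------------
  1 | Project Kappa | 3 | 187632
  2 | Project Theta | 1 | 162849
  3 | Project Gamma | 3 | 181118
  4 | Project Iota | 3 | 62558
SELECT name, budget FROM projects WHERE budget <= (SELECT AVG(budget) FROM projects)

Execution result:
name | budget
Project Iota | 62558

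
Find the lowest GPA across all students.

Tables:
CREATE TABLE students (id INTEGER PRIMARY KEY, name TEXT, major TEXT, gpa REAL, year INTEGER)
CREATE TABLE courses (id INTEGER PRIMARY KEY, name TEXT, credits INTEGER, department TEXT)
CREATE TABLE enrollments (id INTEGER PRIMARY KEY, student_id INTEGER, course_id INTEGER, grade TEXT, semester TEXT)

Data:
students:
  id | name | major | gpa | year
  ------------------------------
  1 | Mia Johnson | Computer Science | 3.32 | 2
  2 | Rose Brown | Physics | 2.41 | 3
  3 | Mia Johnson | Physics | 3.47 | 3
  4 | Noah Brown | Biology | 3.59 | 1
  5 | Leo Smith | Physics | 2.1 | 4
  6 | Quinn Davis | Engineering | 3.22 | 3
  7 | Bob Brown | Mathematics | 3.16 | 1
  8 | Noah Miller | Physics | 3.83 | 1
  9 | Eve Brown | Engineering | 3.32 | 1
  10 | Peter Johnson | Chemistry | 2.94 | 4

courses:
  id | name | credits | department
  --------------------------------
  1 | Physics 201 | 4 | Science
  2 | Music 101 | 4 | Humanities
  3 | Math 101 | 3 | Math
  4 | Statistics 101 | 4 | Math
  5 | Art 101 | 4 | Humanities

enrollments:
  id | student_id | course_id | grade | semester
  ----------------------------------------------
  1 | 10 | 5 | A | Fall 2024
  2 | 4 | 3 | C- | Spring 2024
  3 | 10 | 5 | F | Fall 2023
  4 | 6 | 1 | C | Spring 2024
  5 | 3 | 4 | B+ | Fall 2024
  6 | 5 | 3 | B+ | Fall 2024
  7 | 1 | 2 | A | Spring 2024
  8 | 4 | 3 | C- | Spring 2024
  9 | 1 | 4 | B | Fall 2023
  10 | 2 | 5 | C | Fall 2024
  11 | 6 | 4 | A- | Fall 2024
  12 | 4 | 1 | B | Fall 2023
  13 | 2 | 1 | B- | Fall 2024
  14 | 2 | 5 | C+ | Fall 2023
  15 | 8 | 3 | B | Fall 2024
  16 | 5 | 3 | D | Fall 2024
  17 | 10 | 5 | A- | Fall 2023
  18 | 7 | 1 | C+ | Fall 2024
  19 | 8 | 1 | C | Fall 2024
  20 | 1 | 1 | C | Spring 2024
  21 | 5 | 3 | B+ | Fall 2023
SELECT MIN(gpa) FROM students

Execution result:
2.10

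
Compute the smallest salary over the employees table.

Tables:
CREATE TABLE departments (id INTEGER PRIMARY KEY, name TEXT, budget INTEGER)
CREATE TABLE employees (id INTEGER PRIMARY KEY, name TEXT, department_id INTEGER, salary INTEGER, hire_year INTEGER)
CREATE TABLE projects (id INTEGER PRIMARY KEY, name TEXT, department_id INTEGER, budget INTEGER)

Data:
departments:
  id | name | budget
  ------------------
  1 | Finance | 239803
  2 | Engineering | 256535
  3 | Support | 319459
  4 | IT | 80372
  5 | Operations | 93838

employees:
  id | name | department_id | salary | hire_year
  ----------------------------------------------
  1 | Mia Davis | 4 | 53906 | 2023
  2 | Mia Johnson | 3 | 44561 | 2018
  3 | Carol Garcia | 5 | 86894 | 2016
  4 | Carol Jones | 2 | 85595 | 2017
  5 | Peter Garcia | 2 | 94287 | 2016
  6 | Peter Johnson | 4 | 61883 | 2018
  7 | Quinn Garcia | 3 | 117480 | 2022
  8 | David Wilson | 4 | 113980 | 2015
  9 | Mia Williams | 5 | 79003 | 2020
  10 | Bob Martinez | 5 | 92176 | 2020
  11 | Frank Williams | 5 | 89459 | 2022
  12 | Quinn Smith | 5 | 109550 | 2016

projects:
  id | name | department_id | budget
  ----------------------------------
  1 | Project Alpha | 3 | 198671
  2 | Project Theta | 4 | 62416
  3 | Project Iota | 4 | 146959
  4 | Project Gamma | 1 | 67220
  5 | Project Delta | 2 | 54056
SELECT MIN(salary) FROM employees

Execution result:
44561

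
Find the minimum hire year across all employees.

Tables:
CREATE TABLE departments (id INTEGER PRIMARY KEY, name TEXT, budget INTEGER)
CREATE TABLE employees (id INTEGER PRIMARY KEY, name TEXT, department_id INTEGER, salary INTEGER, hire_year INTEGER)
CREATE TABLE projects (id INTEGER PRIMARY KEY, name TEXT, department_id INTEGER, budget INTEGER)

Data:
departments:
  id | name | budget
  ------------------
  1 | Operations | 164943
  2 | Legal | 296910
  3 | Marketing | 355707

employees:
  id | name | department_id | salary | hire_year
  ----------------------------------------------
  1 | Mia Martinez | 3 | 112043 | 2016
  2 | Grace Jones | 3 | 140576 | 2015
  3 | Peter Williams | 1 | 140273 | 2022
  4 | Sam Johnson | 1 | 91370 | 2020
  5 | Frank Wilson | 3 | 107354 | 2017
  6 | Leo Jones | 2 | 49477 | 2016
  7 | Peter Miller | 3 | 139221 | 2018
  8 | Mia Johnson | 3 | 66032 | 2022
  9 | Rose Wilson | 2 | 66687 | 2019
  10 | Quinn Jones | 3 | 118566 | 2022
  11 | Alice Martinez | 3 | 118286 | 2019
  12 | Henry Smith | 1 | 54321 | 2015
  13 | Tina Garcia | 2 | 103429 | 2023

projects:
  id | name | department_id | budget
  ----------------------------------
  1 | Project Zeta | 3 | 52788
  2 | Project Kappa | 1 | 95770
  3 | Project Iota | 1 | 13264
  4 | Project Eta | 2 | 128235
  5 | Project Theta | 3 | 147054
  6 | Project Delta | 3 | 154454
SELECT MIN(hire_year) FROM employees

Execution result:
2015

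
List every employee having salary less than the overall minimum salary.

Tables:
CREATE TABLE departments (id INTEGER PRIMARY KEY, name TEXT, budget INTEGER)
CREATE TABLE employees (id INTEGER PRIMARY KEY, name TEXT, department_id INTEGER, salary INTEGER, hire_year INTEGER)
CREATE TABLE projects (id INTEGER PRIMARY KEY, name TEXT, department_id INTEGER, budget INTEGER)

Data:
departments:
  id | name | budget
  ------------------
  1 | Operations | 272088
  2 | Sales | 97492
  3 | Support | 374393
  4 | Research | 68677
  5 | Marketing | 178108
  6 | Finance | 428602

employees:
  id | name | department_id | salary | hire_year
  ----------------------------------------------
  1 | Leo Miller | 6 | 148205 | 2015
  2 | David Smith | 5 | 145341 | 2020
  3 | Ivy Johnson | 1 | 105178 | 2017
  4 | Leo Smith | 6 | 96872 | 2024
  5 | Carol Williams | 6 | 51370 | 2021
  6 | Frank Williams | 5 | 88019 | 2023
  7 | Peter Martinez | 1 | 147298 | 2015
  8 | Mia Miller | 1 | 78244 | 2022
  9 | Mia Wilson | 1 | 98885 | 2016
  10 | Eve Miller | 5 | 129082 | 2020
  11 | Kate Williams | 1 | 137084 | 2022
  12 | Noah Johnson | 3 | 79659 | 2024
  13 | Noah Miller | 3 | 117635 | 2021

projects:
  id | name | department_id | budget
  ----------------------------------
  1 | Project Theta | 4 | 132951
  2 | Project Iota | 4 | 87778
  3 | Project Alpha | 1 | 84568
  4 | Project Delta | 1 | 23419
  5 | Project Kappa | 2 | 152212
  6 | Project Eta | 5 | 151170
SELECT name, salary FROM employees WHERE salary < (SELECT MIN(salary) FROM employees)

Execution result:
(no rows)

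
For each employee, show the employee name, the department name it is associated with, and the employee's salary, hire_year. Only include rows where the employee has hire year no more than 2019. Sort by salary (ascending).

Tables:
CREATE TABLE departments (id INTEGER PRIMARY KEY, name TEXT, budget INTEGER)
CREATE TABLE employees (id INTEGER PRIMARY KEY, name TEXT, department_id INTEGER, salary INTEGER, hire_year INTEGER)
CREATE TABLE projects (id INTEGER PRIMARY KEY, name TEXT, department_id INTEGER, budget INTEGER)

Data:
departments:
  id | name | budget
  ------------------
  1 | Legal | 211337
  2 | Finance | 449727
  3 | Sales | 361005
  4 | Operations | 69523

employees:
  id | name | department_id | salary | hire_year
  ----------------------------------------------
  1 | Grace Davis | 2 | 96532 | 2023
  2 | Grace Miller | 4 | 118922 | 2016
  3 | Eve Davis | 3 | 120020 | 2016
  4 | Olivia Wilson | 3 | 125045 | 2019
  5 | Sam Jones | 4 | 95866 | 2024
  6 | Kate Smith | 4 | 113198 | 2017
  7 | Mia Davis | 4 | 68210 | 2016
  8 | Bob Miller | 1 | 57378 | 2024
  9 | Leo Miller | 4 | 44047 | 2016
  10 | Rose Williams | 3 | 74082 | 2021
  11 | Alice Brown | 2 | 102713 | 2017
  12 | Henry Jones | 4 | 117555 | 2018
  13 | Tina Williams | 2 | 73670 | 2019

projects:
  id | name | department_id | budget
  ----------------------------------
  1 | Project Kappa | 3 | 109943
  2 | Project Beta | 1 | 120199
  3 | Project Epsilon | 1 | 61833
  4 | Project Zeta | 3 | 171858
SELECT c.name, p.name AS department, c.salary, c.hire_year FROM employees c JOIN departments p ON c.department_id = p.id WHERE c.hire_year <= 2019 ORDER BY c.salary ASC

Execution result:
name | department | salary | hire_year
Leo Miller | Operations | 44047 | 2016
Mia Davis | Operations | 68210 | 2016
Tina Williams | Finance | 73670 | 2019
Alice Brown | Finance | 102713 | 2017
Kate Smith | Operations | 113198 | 2017
Henry Jones | Operations | 117555 | 2018
Grace Miller | Operations | 118922 | 2016
Eve Davis | Sales | 120020 | 2016
Olivia Wilson | Sales | 125045 | 2019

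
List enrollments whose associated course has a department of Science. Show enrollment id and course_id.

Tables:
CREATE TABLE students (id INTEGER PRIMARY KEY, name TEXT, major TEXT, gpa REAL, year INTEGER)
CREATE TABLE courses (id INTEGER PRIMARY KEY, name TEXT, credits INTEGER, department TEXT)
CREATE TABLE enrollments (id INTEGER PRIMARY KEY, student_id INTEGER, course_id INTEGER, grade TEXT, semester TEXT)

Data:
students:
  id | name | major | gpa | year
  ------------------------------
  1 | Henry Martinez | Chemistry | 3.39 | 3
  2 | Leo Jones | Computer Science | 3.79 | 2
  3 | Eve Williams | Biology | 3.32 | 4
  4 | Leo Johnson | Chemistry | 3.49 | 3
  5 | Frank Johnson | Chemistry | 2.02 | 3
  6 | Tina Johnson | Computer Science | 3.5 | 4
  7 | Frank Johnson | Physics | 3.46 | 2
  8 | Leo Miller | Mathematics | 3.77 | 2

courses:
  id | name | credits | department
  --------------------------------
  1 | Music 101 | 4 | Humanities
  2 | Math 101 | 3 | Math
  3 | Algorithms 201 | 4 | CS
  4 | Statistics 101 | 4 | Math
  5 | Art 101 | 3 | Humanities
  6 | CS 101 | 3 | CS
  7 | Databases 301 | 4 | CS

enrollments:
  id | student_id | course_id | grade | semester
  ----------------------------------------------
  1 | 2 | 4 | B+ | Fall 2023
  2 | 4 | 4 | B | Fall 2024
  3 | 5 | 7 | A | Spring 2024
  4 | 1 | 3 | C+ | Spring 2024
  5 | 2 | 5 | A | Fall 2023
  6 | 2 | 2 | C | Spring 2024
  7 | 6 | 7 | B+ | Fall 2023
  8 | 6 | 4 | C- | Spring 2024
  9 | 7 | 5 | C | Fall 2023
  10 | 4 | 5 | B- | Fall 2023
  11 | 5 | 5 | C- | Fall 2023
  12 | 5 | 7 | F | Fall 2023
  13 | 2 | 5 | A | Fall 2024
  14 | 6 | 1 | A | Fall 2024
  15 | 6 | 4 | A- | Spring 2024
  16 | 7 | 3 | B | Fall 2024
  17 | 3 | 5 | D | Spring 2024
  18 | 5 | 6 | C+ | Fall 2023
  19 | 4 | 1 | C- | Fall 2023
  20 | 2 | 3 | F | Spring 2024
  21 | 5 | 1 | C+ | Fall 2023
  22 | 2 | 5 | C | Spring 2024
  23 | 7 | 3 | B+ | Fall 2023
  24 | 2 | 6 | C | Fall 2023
SELECT id, course_id FROM enrollments WHERE course_id IN (SELECT id FROM courses WHERE department = 'Science')

Execution result:
(no rows)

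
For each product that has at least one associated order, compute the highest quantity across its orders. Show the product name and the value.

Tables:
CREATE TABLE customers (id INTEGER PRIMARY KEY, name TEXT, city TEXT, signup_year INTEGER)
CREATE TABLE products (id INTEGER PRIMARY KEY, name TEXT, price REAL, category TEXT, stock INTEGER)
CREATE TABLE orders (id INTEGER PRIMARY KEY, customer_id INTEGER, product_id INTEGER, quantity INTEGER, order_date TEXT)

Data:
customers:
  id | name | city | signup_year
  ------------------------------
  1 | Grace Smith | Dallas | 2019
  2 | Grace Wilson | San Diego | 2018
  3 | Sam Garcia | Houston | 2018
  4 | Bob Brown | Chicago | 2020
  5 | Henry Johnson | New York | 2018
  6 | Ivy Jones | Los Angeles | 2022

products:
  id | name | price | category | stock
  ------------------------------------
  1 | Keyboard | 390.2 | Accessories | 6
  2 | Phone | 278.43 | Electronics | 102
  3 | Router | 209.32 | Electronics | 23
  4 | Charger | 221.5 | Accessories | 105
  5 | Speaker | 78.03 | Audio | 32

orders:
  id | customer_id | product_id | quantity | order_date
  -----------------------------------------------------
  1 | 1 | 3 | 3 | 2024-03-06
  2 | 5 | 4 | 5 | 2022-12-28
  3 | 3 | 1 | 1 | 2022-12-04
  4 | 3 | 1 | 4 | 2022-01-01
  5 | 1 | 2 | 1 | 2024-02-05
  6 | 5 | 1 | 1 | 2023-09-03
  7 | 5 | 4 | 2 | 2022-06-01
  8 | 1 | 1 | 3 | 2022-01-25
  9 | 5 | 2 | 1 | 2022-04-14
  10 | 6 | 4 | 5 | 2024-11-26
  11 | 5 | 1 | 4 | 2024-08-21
SELECT p.name, MAX(c.quantity) AS max_quantity FROM orders c JOIN products p ON c.product_id = p.id GROUP BY p.id, p.name

Execution result:
name | max_quantity
Keyboard | 4
Phone | 1
Router | 3
Charger | 5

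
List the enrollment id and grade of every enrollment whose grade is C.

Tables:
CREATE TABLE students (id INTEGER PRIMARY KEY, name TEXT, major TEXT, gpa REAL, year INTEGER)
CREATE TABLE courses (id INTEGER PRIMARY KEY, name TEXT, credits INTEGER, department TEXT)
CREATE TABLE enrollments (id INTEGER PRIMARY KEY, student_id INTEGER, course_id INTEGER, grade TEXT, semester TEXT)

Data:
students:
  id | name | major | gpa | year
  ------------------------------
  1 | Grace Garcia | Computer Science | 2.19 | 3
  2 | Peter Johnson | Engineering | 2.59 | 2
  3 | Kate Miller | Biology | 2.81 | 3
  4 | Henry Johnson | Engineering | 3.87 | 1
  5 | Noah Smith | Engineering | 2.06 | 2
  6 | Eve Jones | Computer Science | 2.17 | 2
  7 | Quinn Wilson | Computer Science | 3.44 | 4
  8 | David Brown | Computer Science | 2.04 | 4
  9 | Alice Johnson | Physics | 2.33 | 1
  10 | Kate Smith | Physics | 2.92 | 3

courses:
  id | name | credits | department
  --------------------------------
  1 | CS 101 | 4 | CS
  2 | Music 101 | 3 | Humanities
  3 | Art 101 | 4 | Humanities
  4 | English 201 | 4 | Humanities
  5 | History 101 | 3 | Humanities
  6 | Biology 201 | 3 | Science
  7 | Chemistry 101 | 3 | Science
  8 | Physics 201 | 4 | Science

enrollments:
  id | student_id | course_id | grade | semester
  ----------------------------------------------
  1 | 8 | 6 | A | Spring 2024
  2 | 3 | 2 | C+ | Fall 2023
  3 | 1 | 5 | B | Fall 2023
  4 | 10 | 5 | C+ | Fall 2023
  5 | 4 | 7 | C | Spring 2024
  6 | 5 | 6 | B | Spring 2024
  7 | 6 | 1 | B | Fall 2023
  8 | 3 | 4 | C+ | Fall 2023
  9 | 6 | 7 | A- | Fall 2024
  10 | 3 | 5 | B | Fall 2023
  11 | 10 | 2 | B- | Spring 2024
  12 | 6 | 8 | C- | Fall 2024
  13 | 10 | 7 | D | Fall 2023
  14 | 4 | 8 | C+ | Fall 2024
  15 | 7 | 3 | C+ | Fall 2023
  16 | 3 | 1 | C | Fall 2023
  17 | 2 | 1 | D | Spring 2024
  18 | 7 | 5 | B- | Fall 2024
SELECT id, grade FROM enrollments WHERE grade = 'C'

Execution result:
id | grade
5 | C
16 | C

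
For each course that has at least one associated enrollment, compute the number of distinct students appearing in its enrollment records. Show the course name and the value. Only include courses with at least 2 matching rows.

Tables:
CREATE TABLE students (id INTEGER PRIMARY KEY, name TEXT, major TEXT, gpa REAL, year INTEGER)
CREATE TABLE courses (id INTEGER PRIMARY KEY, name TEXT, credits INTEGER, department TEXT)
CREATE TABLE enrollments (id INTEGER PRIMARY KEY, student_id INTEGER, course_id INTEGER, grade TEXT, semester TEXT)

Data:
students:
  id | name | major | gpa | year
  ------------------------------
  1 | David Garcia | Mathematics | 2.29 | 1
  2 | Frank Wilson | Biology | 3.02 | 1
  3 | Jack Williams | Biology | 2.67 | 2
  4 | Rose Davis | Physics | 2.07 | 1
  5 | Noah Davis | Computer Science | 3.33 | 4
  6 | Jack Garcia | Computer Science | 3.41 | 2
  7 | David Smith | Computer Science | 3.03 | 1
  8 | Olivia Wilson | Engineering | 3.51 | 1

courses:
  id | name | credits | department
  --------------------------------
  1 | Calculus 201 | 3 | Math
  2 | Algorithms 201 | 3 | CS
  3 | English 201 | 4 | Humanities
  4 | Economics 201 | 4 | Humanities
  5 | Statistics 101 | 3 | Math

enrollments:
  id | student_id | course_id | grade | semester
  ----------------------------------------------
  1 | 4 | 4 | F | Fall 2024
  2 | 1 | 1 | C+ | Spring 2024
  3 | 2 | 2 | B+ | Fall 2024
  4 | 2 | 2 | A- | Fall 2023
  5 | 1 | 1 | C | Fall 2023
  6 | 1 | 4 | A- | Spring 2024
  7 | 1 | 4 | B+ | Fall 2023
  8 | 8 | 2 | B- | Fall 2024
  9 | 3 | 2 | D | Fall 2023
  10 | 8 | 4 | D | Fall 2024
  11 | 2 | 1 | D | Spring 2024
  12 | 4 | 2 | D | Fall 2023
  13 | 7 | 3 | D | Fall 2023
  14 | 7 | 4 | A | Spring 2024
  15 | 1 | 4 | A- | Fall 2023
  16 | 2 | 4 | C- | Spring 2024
SELECT p.name, COUNT(DISTINCT c.student_id) AS distinct_student_count FROM enrollments c JOIN courses p ON c.course_id = p.id GROUP BY p.id, p.name HAVING COUNT(*) >= 2

Execution result:
name | distinct_student_count
Calculus 201 | 2
Algorithms 201 | 4
Economics 201 | 5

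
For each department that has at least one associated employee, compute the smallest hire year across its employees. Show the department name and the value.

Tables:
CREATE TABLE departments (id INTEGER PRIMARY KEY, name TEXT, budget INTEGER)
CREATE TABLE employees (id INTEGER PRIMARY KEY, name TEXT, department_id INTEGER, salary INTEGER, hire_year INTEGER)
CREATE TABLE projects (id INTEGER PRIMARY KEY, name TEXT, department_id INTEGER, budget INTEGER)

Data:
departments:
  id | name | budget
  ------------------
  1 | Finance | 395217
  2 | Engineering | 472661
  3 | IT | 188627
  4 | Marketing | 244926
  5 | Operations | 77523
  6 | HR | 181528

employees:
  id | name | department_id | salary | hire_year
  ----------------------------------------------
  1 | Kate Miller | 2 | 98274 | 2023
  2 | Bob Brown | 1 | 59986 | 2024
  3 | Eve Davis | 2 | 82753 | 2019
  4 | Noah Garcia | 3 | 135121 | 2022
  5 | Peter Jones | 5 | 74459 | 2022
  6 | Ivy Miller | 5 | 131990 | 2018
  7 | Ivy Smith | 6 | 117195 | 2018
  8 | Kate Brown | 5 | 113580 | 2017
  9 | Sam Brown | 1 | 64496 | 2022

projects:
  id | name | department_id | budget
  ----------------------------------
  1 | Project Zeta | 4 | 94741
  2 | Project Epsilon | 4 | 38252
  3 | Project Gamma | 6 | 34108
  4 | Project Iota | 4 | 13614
SELECT p.name, MIN(c.hire_year) AS min_hire_year FROM employees c JOIN departments p ON c.department_id = p.id GROUP BY p.id, p.name

Execution result:
name | min_hire_year
Finance | 2022
Engineering | 2019
IT | 2022
Operations | 2017
HR | 2018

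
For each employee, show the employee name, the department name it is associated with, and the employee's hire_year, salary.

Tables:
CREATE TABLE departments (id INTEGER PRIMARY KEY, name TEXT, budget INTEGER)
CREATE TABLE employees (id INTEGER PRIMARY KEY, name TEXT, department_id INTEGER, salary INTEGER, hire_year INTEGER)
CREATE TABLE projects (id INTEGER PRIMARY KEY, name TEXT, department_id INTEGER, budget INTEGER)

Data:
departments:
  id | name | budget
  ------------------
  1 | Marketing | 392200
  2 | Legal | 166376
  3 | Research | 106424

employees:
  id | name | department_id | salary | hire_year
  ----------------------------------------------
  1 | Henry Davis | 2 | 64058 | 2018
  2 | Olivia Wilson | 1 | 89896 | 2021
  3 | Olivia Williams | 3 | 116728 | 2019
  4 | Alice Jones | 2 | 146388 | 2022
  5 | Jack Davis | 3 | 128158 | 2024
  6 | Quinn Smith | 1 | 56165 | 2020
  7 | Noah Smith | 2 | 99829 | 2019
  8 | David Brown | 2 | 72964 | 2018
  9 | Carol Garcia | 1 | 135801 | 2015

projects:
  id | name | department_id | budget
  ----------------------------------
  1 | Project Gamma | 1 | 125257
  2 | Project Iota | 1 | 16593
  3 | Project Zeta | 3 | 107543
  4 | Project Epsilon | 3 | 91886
SELECT c.name, p.name AS department, c.hire_year, c.salary FROM employees c JOIN departments p ON c.department_id = p.id

Execution result:
name | department | hire_year | salary
Henry Davis | Legal | 2018 | 64058
Olivia Wilson | Marketing | 2021 | 89896
Olivia Williams | Research | 2019 | 116728
Alice Jones | Legal | 2022 | 146388
Jack Davis | Research | 2024 | 128158
Quinn Smith | Marketing | 2020 | 56165
Noah Smith | Legal | 2019 | 99829
David Brown | Legal | 2018 | 72964
Carol Garcia | Marketing | 2015 | 135801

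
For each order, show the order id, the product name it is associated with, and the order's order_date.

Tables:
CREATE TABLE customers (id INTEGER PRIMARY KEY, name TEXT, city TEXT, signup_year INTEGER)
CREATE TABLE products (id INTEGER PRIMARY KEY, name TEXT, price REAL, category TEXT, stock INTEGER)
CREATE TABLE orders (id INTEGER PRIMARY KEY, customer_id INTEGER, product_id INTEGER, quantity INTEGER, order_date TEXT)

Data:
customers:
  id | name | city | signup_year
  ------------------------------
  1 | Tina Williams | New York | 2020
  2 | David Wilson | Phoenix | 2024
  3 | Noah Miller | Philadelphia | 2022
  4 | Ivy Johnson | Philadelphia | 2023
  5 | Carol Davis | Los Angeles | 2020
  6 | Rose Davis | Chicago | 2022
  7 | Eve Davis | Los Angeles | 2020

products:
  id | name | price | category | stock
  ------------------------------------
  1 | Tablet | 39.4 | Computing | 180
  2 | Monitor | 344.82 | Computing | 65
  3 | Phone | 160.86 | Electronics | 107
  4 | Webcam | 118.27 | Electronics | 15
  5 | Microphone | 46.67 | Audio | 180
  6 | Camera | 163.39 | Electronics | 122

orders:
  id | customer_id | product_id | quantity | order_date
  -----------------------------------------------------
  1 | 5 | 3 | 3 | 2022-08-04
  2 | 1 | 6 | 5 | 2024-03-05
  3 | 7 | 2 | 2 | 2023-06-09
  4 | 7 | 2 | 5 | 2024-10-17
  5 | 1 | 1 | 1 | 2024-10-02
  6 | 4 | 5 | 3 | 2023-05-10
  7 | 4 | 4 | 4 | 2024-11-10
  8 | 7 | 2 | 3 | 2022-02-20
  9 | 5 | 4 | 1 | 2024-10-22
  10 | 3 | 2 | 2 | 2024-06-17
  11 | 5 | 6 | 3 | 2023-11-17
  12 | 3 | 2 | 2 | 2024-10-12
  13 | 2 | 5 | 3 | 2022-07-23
SELECT c.id, p.name AS product, c.order_date FROM orders c JOIN products p ON c.product_id = p.id

Execution result:
id | product | order_date
1 | Phone | 2022-08-04
2 | Camera | 2024-03-05
3 | Monitor | 2023-06-09
4 | Monitor | 2024-10-17
5 | Tablet | 2024-10-02
6 | Microphone | 2023-05-10
7 | Webcam | 2024-11-10
8 | Monitor | 2022-02-20
9 | Webcam | 2024-10-22
10 | Monitor | 2024-06-17
11 | Camera | 2023-11-17
12 | Monitor | 2024-10-12
13 | Microphone | 2022-07-23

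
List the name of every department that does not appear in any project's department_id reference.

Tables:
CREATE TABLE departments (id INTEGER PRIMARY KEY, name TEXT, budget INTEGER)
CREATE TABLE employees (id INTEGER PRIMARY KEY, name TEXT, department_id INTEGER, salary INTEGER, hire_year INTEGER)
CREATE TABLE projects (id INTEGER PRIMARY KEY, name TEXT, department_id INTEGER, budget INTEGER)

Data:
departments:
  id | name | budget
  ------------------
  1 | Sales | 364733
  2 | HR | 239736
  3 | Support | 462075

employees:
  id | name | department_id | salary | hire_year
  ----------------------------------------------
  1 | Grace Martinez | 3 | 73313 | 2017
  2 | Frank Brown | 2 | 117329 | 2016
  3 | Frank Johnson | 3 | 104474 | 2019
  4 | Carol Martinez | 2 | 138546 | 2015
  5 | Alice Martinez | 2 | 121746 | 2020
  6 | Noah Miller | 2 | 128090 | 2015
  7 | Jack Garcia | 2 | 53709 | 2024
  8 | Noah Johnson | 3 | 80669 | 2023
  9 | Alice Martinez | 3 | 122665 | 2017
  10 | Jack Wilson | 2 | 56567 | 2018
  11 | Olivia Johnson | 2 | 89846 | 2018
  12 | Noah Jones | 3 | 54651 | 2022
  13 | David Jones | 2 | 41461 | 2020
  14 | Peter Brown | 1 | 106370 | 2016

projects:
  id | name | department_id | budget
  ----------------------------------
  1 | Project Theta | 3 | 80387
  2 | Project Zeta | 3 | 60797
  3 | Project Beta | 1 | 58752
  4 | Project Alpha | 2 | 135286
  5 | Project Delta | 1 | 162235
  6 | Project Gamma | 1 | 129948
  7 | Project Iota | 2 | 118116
SELECT p.name FROM departments p LEFT JOIN projects c ON c.department_id = p.id WHERE c.id IS NULL

Execution result:
(no rows)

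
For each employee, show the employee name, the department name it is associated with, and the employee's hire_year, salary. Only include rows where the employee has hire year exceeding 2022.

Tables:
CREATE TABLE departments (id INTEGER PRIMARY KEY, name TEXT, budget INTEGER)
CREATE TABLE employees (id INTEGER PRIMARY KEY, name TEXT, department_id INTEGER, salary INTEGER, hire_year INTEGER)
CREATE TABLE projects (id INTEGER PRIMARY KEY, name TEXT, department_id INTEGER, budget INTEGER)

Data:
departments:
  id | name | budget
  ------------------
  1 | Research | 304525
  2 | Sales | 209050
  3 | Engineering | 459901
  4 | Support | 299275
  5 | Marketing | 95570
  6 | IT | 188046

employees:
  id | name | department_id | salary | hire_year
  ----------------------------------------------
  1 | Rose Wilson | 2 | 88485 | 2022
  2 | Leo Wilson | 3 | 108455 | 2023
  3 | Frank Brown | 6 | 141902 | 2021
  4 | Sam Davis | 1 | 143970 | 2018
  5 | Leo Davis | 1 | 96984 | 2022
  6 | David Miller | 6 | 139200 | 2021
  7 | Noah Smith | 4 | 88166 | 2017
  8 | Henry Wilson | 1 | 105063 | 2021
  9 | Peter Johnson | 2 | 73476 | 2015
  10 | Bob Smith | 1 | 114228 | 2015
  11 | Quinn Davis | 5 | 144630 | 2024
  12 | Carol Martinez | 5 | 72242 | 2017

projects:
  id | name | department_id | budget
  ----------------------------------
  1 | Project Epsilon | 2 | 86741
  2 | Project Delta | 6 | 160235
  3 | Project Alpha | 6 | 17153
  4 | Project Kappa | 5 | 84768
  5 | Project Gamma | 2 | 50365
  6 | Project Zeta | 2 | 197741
SELECT c.name, p.name AS department, c.hire_year, c.salary FROM employees c JOIN departments p ON c.department_id = p.id WHERE c.hire_year > 2022

Execution result:
name | department | hire_year | salary
Leo Wilson | Engineering | 2023 | 108455
Quinn Davis | Marketing | 2024 | 144630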